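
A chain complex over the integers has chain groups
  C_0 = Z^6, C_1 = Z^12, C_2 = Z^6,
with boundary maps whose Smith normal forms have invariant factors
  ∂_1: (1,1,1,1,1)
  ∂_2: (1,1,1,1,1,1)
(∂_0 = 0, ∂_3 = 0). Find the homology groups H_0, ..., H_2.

H_0: b_0 = 6 − 0 − 5 = 1; torsion from ∂_1 factors > 1: none. So H_0 = Z.
H_1: b_1 = 12 − 5 − 6 = 1; torsion from ∂_2 factors > 1: none. So H_1 = Z.
H_2: b_2 = 6 − 6 − 0 = 0; torsion from ∂_3 factors > 1: none. So H_2 = 0.

H_0 = Z,  H_1 = Z,  H_2 = 0.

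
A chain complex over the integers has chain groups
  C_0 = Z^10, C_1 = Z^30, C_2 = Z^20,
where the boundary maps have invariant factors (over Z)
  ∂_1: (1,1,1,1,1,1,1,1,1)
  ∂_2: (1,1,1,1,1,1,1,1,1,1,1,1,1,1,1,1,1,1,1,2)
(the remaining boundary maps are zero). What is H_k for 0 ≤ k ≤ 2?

H_0: b_0 = 10 − 0 − 9 = 1; torsion from ∂_1 factors > 1: none. So H_0 = Z.
H_1: b_1 = 30 − 9 − 20 = 1; torsion from ∂_2 factors > 1: [2]. So H_1 = Z ⊕ Z/2Z.
H_2: b_2 = 20 − 20 − 0 = 0; torsion from ∂_3 factors > 1: none. So H_2 = 0.

H_0 = Z,  H_1 = Z ⊕ Z/2Z,  H_2 = 0.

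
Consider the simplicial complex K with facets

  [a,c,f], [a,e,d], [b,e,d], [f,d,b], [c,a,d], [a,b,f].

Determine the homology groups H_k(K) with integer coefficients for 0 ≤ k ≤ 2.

H_0 ≅ Z,  H_1 ≅ Z,  H_2 = 0.

We work with the vertex ordering a < b < c < d < e < f. The simplices of K, each written with vertices in increasing order, are:

  0-simplices (6): a, b, c, d, e, f
  1-simplices (12): ab, ac, ad, ae, af, bd, be, bf, cd, cf, de, df
  2-simplices (6): abf, acd, acf, ade, bde, bdf

giving chain groups C_0 ≅ Z^6, C_1 ≅ Z^12, C_2 ≅ Z^6.

The boundary map ∂_1: C_1 → C_0 sends each edge [p,q] (with p < q) to q − p. For instance
  ∂bd = d − b.
The 6×12 boundary matrix has rank 5 and Smith normal form diag(1,1,1,1,1).

Boundary ∂_2: C_2 → C_1 maps a triangle to the signed sum of its edges. For instance
  ∂bde = de − be + bd,
  ∂bdf = df − bf + bd.
The resulting 12×6 matrix has rank 6, and its Smith normal form has invariant factors (1,1,1,1,1,1).

Computing H_k = (kernel of ∂_k) / (image of ∂_{k+1}):

  H_0: rank C_0 − rank ∂_1 = 6 − 5 = 1, and the invariant factors of ∂_1 are all 1, so H_0 = Z.
  H_1: rank ker ∂_1 − rank ∂_2 = (12 − 5) − 6 = 1, and the invariant factors of ∂_2 are all 1, so H_1 = Z.
  H_2: rank ker ∂_2 − rank ∂_3 = (6 − 6) − 0 = 0, and there is no ∂_3, so H_2 = 0.

As a check, the Euler characteristic is 6 − 12 + 6 = 0, which agrees with 1 − 1 + 0 = 0.
(K is a triangulation of the cylinder S^1 x I.)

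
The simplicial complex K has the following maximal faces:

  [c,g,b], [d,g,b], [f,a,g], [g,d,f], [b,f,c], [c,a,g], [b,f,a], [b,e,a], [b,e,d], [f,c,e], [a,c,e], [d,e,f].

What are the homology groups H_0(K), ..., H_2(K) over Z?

Order the vertices as a < b < c < d < e < f < g. Listing each simplex with vertices in this order, K has dimension 2 with simplices:

  0-simplices (7): a, b, c, d, e, f, g
  1-simplices (18): ab, ac, ae, af, ag, bc, bd, be, bf, bg, ce, cf, cg, de, df, dg, ef, fg
  2-simplices (12): abe, abf, ace, acg, afg, bcf, bcg, bde, bdg, cef, def, dfg

Hence C_0 ≅ Z^7, C_1 ≅ Z^18, C_2 ≅ Z^12.

The boundary map ∂_1: C_1 → C_0 maps an edge to its endpoints' difference, ∂[p,q] = q − p.
The resulting 7×18 matrix has rank 6, and its Smith normal form has invariant factors (1,1,1,1,1,1).

The boundary map ∂_2: C_2 → C_1 sends each 2-simplex [p,q,r] to [q,r] − [p,r] + [p,q]. For instance
  ∂acg = cg − ag + ac,
  ∂bcf = cf − bf + bc.
As a 18×12 matrix over Z this has rank 12, with invariant factors (1,1,1,1,1,1,1,1,1,1,1,2).

From H_k ≅ ker(∂_k) / im(∂_{k+1}) we obtain:

  H_0: rank C_0 − rank ∂_1 = 7 − 6 = 1, and the invariant factors of ∂_1 are all 1, so H_0 = Z.
  H_1: rank ker ∂_1 − rank ∂_2 = (18 − 6) − 12 = 0, and ∂_2 has invariant factor 2 > 1, so H_1 = Z/2.
  H_2: rank ker ∂_2 − rank ∂_3 = (12 − 12) − 0 = 0, and there is no ∂_3, so H_2 = 0.

As a check, the Euler characteristic is 7 − 18 + 12 = 1, which agrees with 1 − 0 + 0 = 1.
(K is a triangulation of the real projective plane RP^2.)

H_0 = Z,  H_1 = Z/2,  H_2 = 0.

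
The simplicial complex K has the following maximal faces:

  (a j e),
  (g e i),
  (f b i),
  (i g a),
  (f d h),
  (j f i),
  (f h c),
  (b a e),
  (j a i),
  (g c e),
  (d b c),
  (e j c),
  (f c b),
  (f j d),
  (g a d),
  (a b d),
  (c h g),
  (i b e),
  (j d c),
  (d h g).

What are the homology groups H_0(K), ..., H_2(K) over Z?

H_0 ≅ Z,  H_1 ≅ Z × Z/2,  H_2 = 0.

Fix the vertex order a < b < c < d < e < f < g < h < i < j and write every simplex with vertices in increasing order. Then dim K = 2 and the simplices of K are:

  0-simplices (10): a, b, c, d, e, f, g, h, i, j
  1-simplices (30): ab, ad, ae, ag, ai, aj, bc, bd, be, bf, bi, cd, ce, cf, cg, ch, cj, df, dg, dh, dj, eg, ei, ej, fh, fi, fj, gh, gi, ij
  2-simplices (20): abd, abe, adg, aej, agi, aij, bcd, bcf, bei, bfi, cdj, ceg, cej, cfh, cgh, dfh, dfj, dgh, egi, fij

Hence C_0 ≅ Z^10, C_1 ≅ Z^30, C_2 ≅ Z^20.

∂_1: C_1 → C_0 maps an edge to its endpoints' difference, ∂[p,q] = q − p.
The 10×30 boundary matrix has rank 9 and Smith normal form diag(1,1,1,1,1,1,1,1,1).

∂_2: C_2 → C_1 sends each 2-simplex [p,q,r] to [q,r] − [p,r] + [p,q]. For instance
  ∂bei = ei − bi + be,
  ∂bfi = fi − bi + bf.
The 30×20 boundary matrix has rank 20 and Smith normal form diag(1,1,1,1,1,1,1,1,1,1,1,1,1,1,1,1,1,1,1,2).

Computing H_k = (kernel of ∂_k) / (image of ∂_{k+1}):

  H_0: rank C_0 − rank ∂_1 = 10 − 9 = 1, and the invariant factors of ∂_1 are all 1, so H_0 ≅ Z.
  H_1: rank ker ∂_1 − rank ∂_2 = (30 − 9) − 20 = 1, and ∂_2 has invariant factor 2 > 1, so H_1 ≅ Z × Z/2.
  H_2: rank ker ∂_2 − rank ∂_3 = (20 − 20) − 0 = 0, and there is no ∂_3, so H_2 ≅ 0.

(K is a triangulation of the Klein bottle.)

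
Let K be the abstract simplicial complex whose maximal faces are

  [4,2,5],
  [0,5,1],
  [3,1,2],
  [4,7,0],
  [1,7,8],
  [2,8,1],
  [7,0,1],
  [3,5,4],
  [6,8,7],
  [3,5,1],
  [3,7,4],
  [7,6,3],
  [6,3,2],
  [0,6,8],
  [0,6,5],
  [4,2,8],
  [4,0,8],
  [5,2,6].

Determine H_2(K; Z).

H_2 = 0.

K has 9 vertices, 27 edges, 18 triangles.
rank ∂_2 = 18, rank ∂_3 = 0 ⇒ b_2 = 18 − 18 − 0 = 0. So H_2 ≅ 0.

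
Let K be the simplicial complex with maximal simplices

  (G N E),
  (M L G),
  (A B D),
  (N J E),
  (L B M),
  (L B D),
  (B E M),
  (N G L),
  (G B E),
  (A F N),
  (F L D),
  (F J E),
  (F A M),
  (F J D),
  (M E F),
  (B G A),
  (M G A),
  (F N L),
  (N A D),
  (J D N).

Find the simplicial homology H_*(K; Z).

H_0 ≅ Z,  H_1 ≅ Z ⊕ Z/2,  H_2 = 0.

Fix the vertex order A < B < D < E < F < G < J < L < M < N and write every simplex with vertices in increasing order. Then dim K = 2 and the simplices of K are:

  0-simplices (10): A, B, D, E, F, G, J, L, M, N
  1-simplices (30): AB, AD, AF, AG, AM, AN, BD, BE, BG, BL, BM, DF, DJ, DL, DN, EF, EG, EJ, EM, EN, FJ, FL, FM, FN, GL, GM, GN, JN, LM, LN
  2-simplices (20): ABD, ABG, ADN, AFM, AFN, AGM, BDL, BEG, BEM, BLM, DFJ, DFL, DJN, EFJ, EFM, EGN, EJN, FLN, GLM, GLN

giving chain groups C_0 ≅ Z^10, C_1 ≅ Z^30, C_2 ≅ Z^20.

The boundary map ∂_1: C_1 → C_0 maps an edge to its endpoints' difference, ∂[p,q] = q − p. For instance
  ∂DN = N − D.
As a 10×30 matrix over Z this has rank 9, with invariant factors (1,1,1,1,1,1,1,1,1).

∂_2: C_2 → C_1 sends each 2-simplex [p,q,r] to [q,r] − [p,r] + [p,q]. For instance
  ∂ABG = BG − AG + AB,
  ∂BLM = LM − BM + BL.
This gives a 30×20 integer matrix of rank 20; reducing to Smith normal form yields diagonal entries (1,1,1,1,1,1,1,1,1,1,1,1,1,1,1,1,1,1,1,2).

From H_k ≅ ker(∂_k) / im(∂_{k+1}) we obtain:

  H_0: rank C_0 − rank ∂_1 = 10 − 9 = 1, and the invariant factors of ∂_1 are all 1, so H_0 ≅ Z.
  H_1: rank ker ∂_1 − rank ∂_2 = (30 − 9) − 20 = 1, and ∂_2 has invariant factor 2 > 1, so H_1 ≅ Z ⊕ Z/2.
  H_2: rank ker ∂_2 − rank ∂_3 = (20 − 20) − 0 = 0, and there is no ∂_3, so H_2 ≅ 0.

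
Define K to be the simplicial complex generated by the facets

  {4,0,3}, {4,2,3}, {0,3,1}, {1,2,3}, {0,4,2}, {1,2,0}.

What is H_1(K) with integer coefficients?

H_1 = 0.

Order the vertices as 0 < 1 < 2 < 3 < 4. Listing each simplex with vertices in this order, K has dimension 2 with simplices:

  0-simplices (5): [0], [1], [2], [3], [4]
  1-simplices (9): [0,1], [0,2], [0,3], [0,4], [1,2], [1,3], [2,3], [2,4], [3,4]
  2-simplices (6): [0,1,2], [0,1,3], [0,2,4], [0,3,4], [1,2,3], [2,3,4]

giving chain groups C_0 ≅ Z^5, C_1 ≅ Z^9, C_2 ≅ Z^6.

∂_1: C_1 → C_0 maps an edge to its endpoints' difference, ∂[p,q] = q − p.
The resulting 5×9 matrix has rank 4, and its Smith normal form has invariant factors (1,1,1,1).

Boundary ∂_2: C_2 → C_1 acts by ∂[p,q,r] = [q,r] − [p,r] + [p,q]. For instance
  ∂[0,2,4] = [2,4] − [0,4] + [0,2],
  ∂[1,2,3] = [2,3] − [1,3] + [1,2].
The 9×6 boundary matrix has rank 5 and Smith normal form diag(1,1,1,1,1).

Computing H_k = (kernel of ∂_k) / (image of ∂_{k+1}):

  H_1: rank ker ∂_1 − rank ∂_2 = (9 − 4) − 5 = 0, and the invariant factors of ∂_2 are all 1, so H_1 ≅ 0.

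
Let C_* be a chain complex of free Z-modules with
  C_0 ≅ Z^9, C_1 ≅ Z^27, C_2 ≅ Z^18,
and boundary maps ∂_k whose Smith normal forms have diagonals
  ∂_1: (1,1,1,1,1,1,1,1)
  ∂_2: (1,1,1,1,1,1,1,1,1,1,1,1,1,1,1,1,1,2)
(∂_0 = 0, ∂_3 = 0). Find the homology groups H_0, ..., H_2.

H_0 ≅ Z,  H_1 ≅ Z ⊕ Z/2,  H_2 = 0.

H_0: b_0 = 9 − 0 − 8 = 1; torsion from ∂_1 factors > 1: none. So H_0 ≅ Z.
H_1: b_1 = 27 − 8 − 18 = 1; torsion from ∂_2 factors > 1: [2]. So H_1 ≅ Z ⊕ Z/2.
H_2: b_2 = 18 − 18 − 0 = 0; torsion from ∂_3 factors > 1: none. So H_2 ≅ 0.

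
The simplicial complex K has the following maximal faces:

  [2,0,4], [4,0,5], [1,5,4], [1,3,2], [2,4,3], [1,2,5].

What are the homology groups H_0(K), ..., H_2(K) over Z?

H_0 = Z,  H_1 = Z,  H_2 = 0.

We work with the vertex ordering 0 < 1 < 2 < 3 < 4 < 5. The simplices of K, each written with vertices in increasing order, are:

  0-simplices (6): [0], [1], [2], [3], [4], [5]
  1-simplices (12): [0,2], [0,4], [0,5], [1,2], [1,3], [1,4], [1,5], [2,3], [2,4], [2,5], [3,4], [4,5]
  2-simplices (6): [0,2,4], [0,4,5], [1,2,3], [1,2,5], [1,4,5], [2,3,4]

so the chain groups are C_0 ≅ Z^6, C_1 ≅ Z^12, C_2 ≅ Z^6.

The boundary map ∂_1: C_1 → C_0 is given by ∂[p,q] = [q] − [p]. For instance
  ∂[1,2] = [2] − [1].
The 6×12 boundary matrix has rank 5 and Smith normal form diag(1,1,1,1,1).

∂_2: C_2 → C_1 acts by ∂[p,q,r] = [q,r] − [p,r] + [p,q]. For instance
  ∂[0,2,4] = [2,4] − [0,4] + [0,2],
  ∂[1,4,5] = [4,5] − [1,5] + [1,4].
The resulting 12×6 matrix has rank 6, and its Smith normal form has invariant factors (1,1,1,1,1,1).

From H_k ≅ ker(∂_k) / im(∂_{k+1}) we obtain:

  H_0: rank C_0 − rank ∂_1 = 6 − 5 = 1, and the invariant factors of ∂_1 are all 1, so H_0 = Z.
  H_1: rank ker ∂_1 − rank ∂_2 = (12 − 5) − 6 = 1, and the invariant factors of ∂_2 are all 1, so H_1 = Z.
  H_2: rank ker ∂_2 − rank ∂_3 = (6 − 6) − 0 = 0, and there is no ∂_3, so H_2 = 0.

(K is a triangulation of the cylinder S^1 x I.)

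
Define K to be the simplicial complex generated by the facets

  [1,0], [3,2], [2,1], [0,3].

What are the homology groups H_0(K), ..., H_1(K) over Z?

H_0 ≅ Z,  H_1 ≅ Z.

We work with the vertex ordering 0 < 1 < 2 < 3. The simplices of K, each written with vertices in increasing order, are:

  0-simplices (4): [0], [1], [2], [3]
  1-simplices (4): [0,1], [0,3], [1,2], [2,3]

giving chain groups C_0 ≅ Z^4, C_1 ≅ Z^4.

The boundary map ∂_1: C_1 → C_0 is given by ∂[p,q] = [q] − [p].
The resulting 4×4 matrix has rank 3, and its Smith normal form has invariant factors (1,1,1).

Computing H_k = (kernel of ∂_k) / (image of ∂_{k+1}):

  H_0: rank C_0 − rank ∂_1 = 4 − 3 = 1, and the invariant factors of ∂_1 are all 1, so H_0 ≅ Z.
  H_1: rank ker ∂_1 − rank ∂_2 = (4 − 3) − 0 = 1, and there is no ∂_2, so H_1 ≅ Z.

As a check, the Euler characteristic is 4 − 4 = 0, which agrees with 1 − 1 = 0.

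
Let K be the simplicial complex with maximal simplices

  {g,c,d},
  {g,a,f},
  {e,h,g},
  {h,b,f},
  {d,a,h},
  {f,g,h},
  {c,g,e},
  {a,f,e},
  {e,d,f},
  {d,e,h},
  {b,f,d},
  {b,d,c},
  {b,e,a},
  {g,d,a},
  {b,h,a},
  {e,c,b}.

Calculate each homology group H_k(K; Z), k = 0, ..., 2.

K has 8 vertices, 24 edges, 16 triangles.
rank ∂_0 = 0, rank ∂_1 = 7 ⇒ b_0 = 8 − 0 − 7 = 1; all invariant factors of ∂_1 are 1 so no torsion. So H_0 = Z.
rank ∂_1 = 7, rank ∂_2 = 15 ⇒ b_1 = 24 − 7 − 15 = 2; all invariant factors of ∂_2 are 1 so no torsion. So H_1 = Z^2.
rank ∂_2 = 15, rank ∂_3 = 0 ⇒ b_2 = 16 − 15 − 0 = 1. So H_2 = Z.

H_0 ≅ Z,  H_1 ≅ Z^2,  H_2 ≅ Z.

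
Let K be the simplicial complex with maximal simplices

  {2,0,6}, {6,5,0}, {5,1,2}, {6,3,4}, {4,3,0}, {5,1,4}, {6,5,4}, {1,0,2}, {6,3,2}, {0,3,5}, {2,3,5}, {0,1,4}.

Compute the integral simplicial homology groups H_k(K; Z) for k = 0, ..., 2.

H_0 = Z,  H_1 = Z/2,  H_2 = 0.

Order the vertices as 0 < 1 < 2 < 3 < 4 < 5 < 6. Listing each simplex with vertices in this order, K has dimension 2 with simplices:

  0-simplices (7): [0], [1], [2], [3], [4], [5], [6]
  1-simplices (18): [0,1], [0,2], [0,3], [0,4], [0,5], [0,6], [1,2], [1,4], [1,5], [2,3], [2,5], [2,6], [3,4], [3,5], [3,6], [4,5], [4,6], [5,6]
  2-simplices (12): [0,1,2], [0,1,4], [0,2,6], [0,3,4], [0,3,5], [0,5,6], [1,2,5], [1,4,5], [2,3,5], [2,3,6], [3,4,6], [4,5,6]

so the chain groups are C_0 ≅ Z^7, C_1 ≅ Z^18, C_2 ≅ Z^12.

The boundary map ∂_1: C_1 → C_0 is given by ∂[p,q] = [q] − [p]. For instance
  ∂[3,4] = [4] − [3].
The resulting 7×18 matrix has rank 6, and its Smith normal form has invariant factors (1,1,1,1,1,1).

The boundary map ∂_2: C_2 → C_1 maps a triangle to the signed sum of its edges. For instance
  ∂[2,3,5] = [3,5] − [2,5] + [2,3],
  ∂[0,1,2] = [1,2] − [0,2] + [0,1].
The resulting 18×12 matrix has rank 12, and its Smith normal form has invariant factors (1,1,1,1,1,1,1,1,1,1,1,2).

Reading off H_k = ker ∂_k / im ∂_{k+1}:

  H_0: rank C_0 − rank ∂_1 = 7 − 6 = 1, and the invariant factors of ∂_1 are all 1, so H_0 = Z.
  H_1: rank ker ∂_1 − rank ∂_2 = (18 − 6) − 12 = 0, and ∂_2 has invariant factor 2 > 1, so H_1 = Z/2.
  H_2: rank ker ∂_2 − rank ∂_3 = (12 − 12) − 0 = 0, and there is no ∂_3, so H_2 = 0.

As a check, the Euler characteristic is 7 − 18 + 12 = 1, which agrees with 1 − 0 + 0 = 1.
(K is a triangulation of the real projective plane RP^2.)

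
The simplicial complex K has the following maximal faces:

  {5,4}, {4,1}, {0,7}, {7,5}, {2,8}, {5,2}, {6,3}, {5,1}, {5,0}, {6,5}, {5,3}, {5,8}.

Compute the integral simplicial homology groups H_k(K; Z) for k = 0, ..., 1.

Order the vertices as 0 < 1 < 2 < 3 < 4 < 5 < 6 < 7 < 8. Listing each simplex with vertices in this order, K has dimension 1 with simplices:

  0-simplices (9): [0], [1], [2], [3], [4], [5], [6], [7], [8]
  1-simplices (12): [0,5], [0,7], [1,4], [1,5], [2,5], [2,8], [3,5], [3,6], [4,5], [5,6], [5,7], [5,8]

giving chain groups C_0 ≅ Z^9, C_1 ≅ Z^12.

∂_1: C_1 → C_0 maps an edge to its endpoints' difference, ∂[p,q] = q − p.
The 9×12 boundary matrix has rank 8 and Smith normal form diag(1,1,1,1,1,1,1,1).

Now H_k = ker ∂_k / im ∂_{k+1}, so:

  H_0: rank C_0 − rank ∂_1 = 9 − 8 = 1, and the invariant factors of ∂_1 are all 1, so H_0 ≅ Z.
  H_1: rank ker ∂_1 − rank ∂_2 = (12 − 8) − 0 = 4, and there is no ∂_2, so H_1 ≅ Z^4.

(K is a triangulation of a wedge of 4 circles.)

H_0 = Z,  H_1 = Z^4.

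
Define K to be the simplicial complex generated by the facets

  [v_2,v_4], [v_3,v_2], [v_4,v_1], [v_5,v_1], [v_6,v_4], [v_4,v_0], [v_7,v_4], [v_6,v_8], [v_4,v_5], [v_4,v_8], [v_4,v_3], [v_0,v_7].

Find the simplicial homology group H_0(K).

H_0 ≅ Z.

Take the total order v_0 < v_1 < v_2 < v_3 < v_4 < v_5 < v_6 < v_7 < v_8 on the vertex set. Then K (dimension 1) consists of the simplices:

  0-simplices (9): [v_0], [v_1], [v_2], [v_3], [v_4], [v_5], [v_6], [v_7], [v_8]
  1-simplices (12): [v_0,v_4], [v_0,v_7], [v_1,v_4], [v_1,v_5], [v_2,v_3], [v_2,v_4], [v_3,v_4], [v_4,v_5], [v_4,v_6], [v_4,v_7], [v_4,v_8], [v_6,v_8]

giving chain groups C_0 ≅ Z^9, C_1 ≅ Z^12.

Boundary ∂_1: C_1 → C_0 maps an edge to its endpoints' difference, ∂[p,q] = q − p. For instance
  ∂[v_1,v_5] = [v_5] − [v_1].
The 9×12 boundary matrix has rank 8 and Smith normal form diag(1,1,1,1,1,1,1,1).

Reading off H_k = ker ∂_k / im ∂_{k+1}:

  H_0: rank C_0 − rank ∂_1 = 9 − 8 = 1, and the invariant factors of ∂_1 are all 1, so H_0 ≅ Z.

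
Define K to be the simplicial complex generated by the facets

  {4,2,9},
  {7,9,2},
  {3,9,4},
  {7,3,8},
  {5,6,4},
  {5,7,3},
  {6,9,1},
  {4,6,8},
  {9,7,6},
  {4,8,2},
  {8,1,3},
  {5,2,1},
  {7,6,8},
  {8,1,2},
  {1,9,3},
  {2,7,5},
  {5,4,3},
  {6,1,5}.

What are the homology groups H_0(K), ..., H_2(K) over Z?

Order the vertices as 1 < 2 < 3 < 4 < 5 < 6 < 7 < 8 < 9. Listing each simplex with vertices in this order, K has dimension 2 with simplices:

  0-simplices (9): [1], [2], [3], [4], [5], [6], [7], [8], [9]
  1-simplices (27): (27 of them)
  2-simplices (18): [1,2,5], [1,2,8], [1,3,8], [1,3,9], [1,5,6], [1,6,9], [2,4,8], [2,4,9], [2,5,7], [2,7,9], [3,4,5], [3,4,9], [3,5,7], [3,7,8], [4,5,6], [4,6,8], [6,7,8], [6,7,9]

so the chain groups are C_0 ≅ Z^9, C_1 ≅ Z^27, C_2 ≅ Z^18.

The boundary map ∂_1: C_1 → C_0 is given by ∂[p,q] = [q] − [p]. For instance
  ∂[3,7] = [7] − [3].
As a 9×27 matrix over Z this has rank 8, with invariant factors (1,1,1,1,1,1,1,1).

∂_2: C_2 → C_1 maps a triangle to the signed sum of its edges. For instance
  ∂[2,5,7] = [5,7] − [2,7] + [2,5],
  ∂[1,2,5] = [2,5] − [1,5] + [1,2].
The resulting 27×18 matrix has rank 17, and its Smith normal form has invariant factors (1,1,1,1,1,1,1,1,1,1,1,1,1,1,1,1,1).

Reading off H_k = ker ∂_k / im ∂_{k+1}:

  H_0: rank C_0 − rank ∂_1 = 9 − 8 = 1, and the invariant factors of ∂_1 are all 1, so H_0 = Z.
  H_1: rank ker ∂_1 − rank ∂_2 = (27 − 8) − 17 = 2, and the invariant factors of ∂_2 are all 1, so H_1 = Z^2.
  H_2: rank ker ∂_2 − rank ∂_3 = (18 − 17) − 0 = 1, and there is no ∂_3, so H_2 = Z.

(K is a triangulation of the torus T^2.)

H_0 ≅ Z,  H_1 ≅ Z^2,  H_2 ≅ Z.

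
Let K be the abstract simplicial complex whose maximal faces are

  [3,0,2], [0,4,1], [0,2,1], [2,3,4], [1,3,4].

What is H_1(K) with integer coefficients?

We work with the vertex ordering 0 < 1 < 2 < 3 < 4. The simplices of K, each written with vertices in increasing order, are:

  0-simplices (5): [0], [1], [2], [3], [4]
  1-simplices (10): [0,1], [0,2], [0,3], [0,4], [1,2], [1,3], [1,4], [2,3], [2,4], [3,4]
  2-simplices (5): [0,1,2], [0,1,4], [0,2,3], [1,3,4], [2,3,4]

Hence C_0 ≅ Z^5, C_1 ≅ Z^10, C_2 ≅ Z^5.

The boundary map ∂_1: C_1 → C_0 maps an edge to its endpoints' difference, ∂[p,q] = q − p.
The resulting 5×10 matrix has rank 4, and its Smith normal form has invariant factors (1,1,1,1).

The boundary map ∂_2: C_2 → C_1 acts by ∂[p,q,r] = [q,r] − [p,r] + [p,q]. For instance
  ∂[2,3,4] = [3,4] − [2,4] + [2,3],
  ∂[1,3,4] = [3,4] − [1,4] + [1,3].
This gives a 10×5 integer matrix of rank 5; reducing to Smith normal form yields diagonal entries (1,1,1,1,1).

From H_k ≅ ker(∂_k) / im(∂_{k+1}) we obtain:

  H_1: rank ker ∂_1 − rank ∂_2 = (10 − 4) − 5 = 1, and the invariant factors of ∂_2 are all 1, so H_1 = Z.

H_1 = Z.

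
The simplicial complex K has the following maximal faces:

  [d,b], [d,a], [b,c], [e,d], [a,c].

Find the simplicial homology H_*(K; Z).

K has 5 vertices, 5 edges.
rank ∂_0 = 0, rank ∂_1 = 4 ⇒ b_0 = 5 − 0 − 4 = 1; all invariant factors of ∂_1 are 1 so no torsion. So H_0 = Z.
rank ∂_1 = 4, rank ∂_2 = 0 ⇒ b_1 = 5 − 4 − 0 = 1. So H_1 = Z.

H_0 = Z,  H_1 = Z.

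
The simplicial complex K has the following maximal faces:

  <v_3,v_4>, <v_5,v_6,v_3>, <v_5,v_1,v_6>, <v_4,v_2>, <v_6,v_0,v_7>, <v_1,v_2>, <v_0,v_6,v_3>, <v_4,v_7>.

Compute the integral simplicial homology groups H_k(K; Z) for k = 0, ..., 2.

H_0 = Z,  H_1 = Z^2,  H_2 = 0.

Order the vertices as v_0 < v_1 < v_2 < v_3 < v_4 < v_5 < v_6 < v_7. Listing each simplex with vertices in this order, K has dimension 2 with simplices:

  0-simplices (8): [v_0], [v_1], [v_2], [v_3], [v_4], [v_5], [v_6], [v_7]
  1-simplices (13): [v_0,v_3], [v_0,v_6], [v_0,v_7], [v_1,v_2], [v_1,v_5], [v_1,v_6], [v_2,v_4], [v_3,v_4], [v_3,v_5], [v_3,v_6], [v_4,v_7], [v_5,v_6], [v_6,v_7]
  2-simplices (4): [v_0,v_3,v_6], [v_0,v_6,v_7], [v_1,v_5,v_6], [v_3,v_5,v_6]

Hence C_0 ≅ Z^8, C_1 ≅ Z^13, C_2 ≅ Z^4.

∂_1: C_1 → C_0 maps an edge to its endpoints' difference, ∂[p,q] = q − p.
The 8×13 boundary matrix has rank 7 and Smith normal form diag(1,1,1,1,1,1,1).

The boundary map ∂_2: C_2 → C_1 acts by ∂[p,q,r] = [q,r] − [p,r] + [p,q]. For instance
  ∂[v_0,v_3,v_6] = [v_3,v_6] − [v_0,v_6] + [v_0,v_3],
  ∂[v_3,v_5,v_6] = [v_5,v_6] − [v_3,v_6] + [v_3,v_5].
This gives a 13×4 integer matrix of rank 4; reducing to Smith normal form yields diagonal entries (1,1,1,1).

Reading off H_k = ker ∂_k / im ∂_{k+1}:

  H_0: rank C_0 − rank ∂_1 = 8 − 7 = 1, and the invariant factors of ∂_1 are all 1, so H_0 = Z.
  H_1: rank ker ∂_1 − rank ∂_2 = (13 − 7) − 4 = 2, and the invariant factors of ∂_2 are all 1, so H_1 = Z^2.
  H_2: rank ker ∂_2 − rank ∂_3 = (4 − 4) − 0 = 0, and there is no ∂_3, so H_2 = 0.

As a check, the Euler characteristic is 8 − 13 + 4 = -1, which agrees with 1 − 2 + 0 = -1.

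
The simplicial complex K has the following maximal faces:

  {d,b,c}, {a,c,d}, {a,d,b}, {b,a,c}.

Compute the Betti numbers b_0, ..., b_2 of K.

b_0 = 1, b_1 = 0, b_2 = 1.

Take the total order a < b < c < d on the vertex set. Then K (dimension 2) consists of the simplices:

  0-simplices (4): a, b, c, d
  1-simplices (6): ab, ac, ad, bc, bd, cd
  2-simplices (4): abc, abd, acd, bcd

giving chain groups C_0 ≅ Z^4, C_1 ≅ Z^6, C_2 ≅ Z^4.

Boundary ∂_1: C_1 → C_0 sends each edge [p,q] (with p < q) to q − p. For instance
  ∂ac = c − a.
The resulting 4×6 matrix has rank 3, and its Smith normal form has invariant factors (1,1,1).

∂_2: C_2 → C_1 acts by ∂[p,q,r] = [q,r] − [p,r] + [p,q]. For instance
  ∂abc = bc − ac + ab,
  ∂abd = bd − ad + ab.
The resulting 6×4 matrix has rank 3, and its Smith normal form has invariant factors (1,1,1).

Now H_k = ker ∂_k / im ∂_{k+1}, so:

  H_0: rank C_0 − rank ∂_1 = 4 − 3 = 1, and the invariant factors of ∂_1 are all 1, so H_0 = Z.
  H_1: rank ker ∂_1 − rank ∂_2 = (6 − 3) − 3 = 0, and the invariant factors of ∂_2 are all 1, so H_1 = 0.
  H_2: rank ker ∂_2 − rank ∂_3 = (4 − 3) − 0 = 1, and there is no ∂_3, so H_2 = Z.

Hence the Betti numbers are b_0 = 1, b_1 = 0, b_2 = 1.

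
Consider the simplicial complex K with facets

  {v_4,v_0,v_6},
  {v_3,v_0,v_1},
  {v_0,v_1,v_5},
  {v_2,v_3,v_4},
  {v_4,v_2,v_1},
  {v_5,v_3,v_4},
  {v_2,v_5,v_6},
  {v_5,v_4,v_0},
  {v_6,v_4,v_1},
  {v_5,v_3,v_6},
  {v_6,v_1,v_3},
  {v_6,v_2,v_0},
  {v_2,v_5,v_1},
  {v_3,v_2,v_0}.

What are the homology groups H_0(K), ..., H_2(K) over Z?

H_0 ≅ Z,  H_1 ≅ Z^2,  H_2 ≅ Z.

Order the vertices as v_0 < v_1 < v_2 < v_3 < v_4 < v_5 < v_6. Listing each simplex with vertices in this order, K has dimension 2 with simplices:

  0-simplices (7): [v_0], [v_1], [v_2], [v_3], [v_4], [v_5], [v_6]
  1-simplices (21): (21 of them)
  2-simplices (14): (14 of them)

Hence C_0 ≅ Z^7, C_1 ≅ Z^21, C_2 ≅ Z^14.

The boundary map ∂_1: C_1 → C_0 maps an edge to its endpoints' difference, ∂[p,q] = q − p.
The 7×21 boundary matrix has rank 6 and Smith normal form diag(1,1,1,1,1,1).

The boundary map ∂_2: C_2 → C_1 maps a triangle to the signed sum of its edges. For instance
  ∂[v_3,v_4,v_5] = [v_4,v_5] − [v_3,v_5] + [v_3,v_4],
  ∂[v_1,v_3,v_6] = [v_3,v_6] − [v_1,v_6] + [v_1,v_3].
The 21×14 boundary matrix has rank 13 and Smith normal form diag(1,1,1,1,1,1,1,1,1,1,1,1,1).

From H_k ≅ ker(∂_k) / im(∂_{k+1}) we obtain:

  H_0: rank C_0 − rank ∂_1 = 7 − 6 = 1, and the invariant factors of ∂_1 are all 1, so H_0 = Z.
  H_1: rank ker ∂_1 − rank ∂_2 = (21 − 6) − 13 = 2, and the invariant factors of ∂_2 are all 1, so H_1 = Z^2.
  H_2: rank ker ∂_2 − rank ∂_3 = (14 − 13) − 0 = 1, and there is no ∂_3, so H_2 = Z.

As a check, the Euler characteristic is 7 − 21 + 14 = 0, which agrees with 1 − 2 + 1 = 0.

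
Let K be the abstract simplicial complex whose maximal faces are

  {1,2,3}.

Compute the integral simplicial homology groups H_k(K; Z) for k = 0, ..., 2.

H_0 ≅ Z,  H_1 = 0,  H_2 = 0.

Fix the vertex order 1 < 2 < 3 and write every simplex with vertices in increasing order. Then dim K = 2 and the simplices of K are:

  0-simplices (3): [1], [2], [3]
  1-simplices (3): [1,2], [1,3], [2,3]
  2-simplices (1): [1,2,3]

Hence C_0 ≅ Z^3, C_1 ≅ Z^3, C_2 ≅ Z^1.

The boundary map ∂_1: C_1 → C_0 sends each edge [p,q] (with p < q) to q − p. For instance
  ∂[1,3] = [3] − [1].
The 3×3 boundary matrix has rank 2 and Smith normal form diag(1,1).

The boundary map ∂_2: C_2 → C_1 maps a triangle to the signed sum of its edges. For instance
  ∂[1,2,3] = [2,3] − [1,3] + [1,2].
The resulting 3×1 matrix has rank 1, and its Smith normal form has invariant factors (1).

From H_k ≅ ker(∂_k) / im(∂_{k+1}) we obtain:

  H_0: rank C_0 − rank ∂_1 = 3 − 2 = 1, and the invariant factors of ∂_1 are all 1, so H_0 ≅ Z.
  H_1: rank ker ∂_1 − rank ∂_2 = (3 − 2) − 1 = 0, and the invariant factors of ∂_2 are all 1, so H_1 ≅ 0.
  H_2: rank ker ∂_2 − rank ∂_3 = (1 − 1) − 0 = 0, and there is no ∂_3, so H_2 ≅ 0.

(K is a triangulation of the 2-simplex.)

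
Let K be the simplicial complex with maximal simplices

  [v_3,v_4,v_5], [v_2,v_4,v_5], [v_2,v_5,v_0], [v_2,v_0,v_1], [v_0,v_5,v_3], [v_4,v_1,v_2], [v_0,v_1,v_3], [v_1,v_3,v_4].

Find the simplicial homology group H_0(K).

H_0 = Z.

K has 6 vertices, 12 edges, 8 triangles.
rank ∂_0 = 0, rank ∂_1 = 5 ⇒ b_0 = 6 − 0 − 5 = 1; all invariant factors of ∂_1 are 1 so no torsion. So H_0 = Z.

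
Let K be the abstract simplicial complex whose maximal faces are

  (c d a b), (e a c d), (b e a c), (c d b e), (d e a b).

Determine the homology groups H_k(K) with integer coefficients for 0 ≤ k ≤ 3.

H_0 = Z,  H_1 = 0,  H_2 = 0,  H_3 = Z.

We work with the vertex ordering a < b < c < d < e. The simplices of K, each written with vertices in increasing order, are:

  0-simplices (5): a, b, c, d, e
  1-simplices (10): ab, ac, ad, ae, bc, bd, be, cd, ce, de
  2-simplices (10): abc, abd, abe, acd, ace, ade, bcd, bce, bde, cde
  3-simplices (5): abcd, abce, abde, acde, bcde

so the chain groups are C_0 ≅ Z^5, C_1 ≅ Z^10, C_2 ≅ Z^10, C_3 ≅ Z^5.

∂_1: C_1 → C_0 maps an edge to its endpoints' difference, ∂[p,q] = q − p.
This gives a 5×10 integer matrix of rank 4; reducing to Smith normal form yields diagonal entries (1,1,1,1).

∂_2: C_2 → C_1 acts by ∂[p,q,r] = [q,r] − [p,r] + [p,q]. For instance
  ∂abc = bc − ac + ab,
  ∂acd = cd − ad + ac.
As a 10×10 matrix over Z this has rank 6, with invariant factors (1,1,1,1,1,1).

Boundary ∂_3: C_3 → C_2 sends each 3-simplex σ to the alternating sum Σ_i (−1)^i (σ with its i-th vertex removed). For instance
  ∂bcde = cde − bde + bce − bcd,
  ∂abde = bde − ade + abe − abd.
The resulting 10×5 matrix has rank 4, and its Smith normal form has invariant factors (1,1,1,1).

Computing H_k = (kernel of ∂_k) / (image of ∂_{k+1}):

  H_0: rank C_0 − rank ∂_1 = 5 − 4 = 1, and the invariant factors of ∂_1 are all 1, so H_0 ≅ Z.
  H_1: rank ker ∂_1 − rank ∂_2 = (10 − 4) − 6 = 0, and the invariant factors of ∂_2 are all 1, so H_1 ≅ 0.
  H_2: rank ker ∂_2 − rank ∂_3 = (10 − 6) − 4 = 0, and the invariant factors of ∂_3 are all 1, so H_2 ≅ 0.
  H_3: rank ker ∂_3 − rank ∂_4 = (5 − 4) − 0 = 1, and there is no ∂_4, so H_3 ≅ Z.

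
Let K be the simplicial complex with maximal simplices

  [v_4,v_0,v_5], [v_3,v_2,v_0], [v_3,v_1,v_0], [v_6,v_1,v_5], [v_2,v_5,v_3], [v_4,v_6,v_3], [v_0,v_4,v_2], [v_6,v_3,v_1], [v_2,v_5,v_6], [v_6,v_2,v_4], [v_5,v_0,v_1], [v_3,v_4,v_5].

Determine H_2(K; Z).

H_2 = 0.

Order the vertices as v_0 < v_1 < v_2 < v_3 < v_4 < v_5 < v_6. Listing each simplex with vertices in this order, K has dimension 2 with simplices:

  0-simplices (7): [v_0], [v_1], [v_2], [v_3], [v_4], [v_5], [v_6]
  1-simplices (18): (18 of them)
  2-simplices (12): (12 of them)

giving chain groups C_0 ≅ Z^7, C_1 ≅ Z^18, C_2 ≅ Z^12.

The boundary map ∂_1: C_1 → C_0 sends each edge [p,q] (with p < q) to q − p. For instance
  ∂[v_3,v_5] = [v_5] − [v_3].
As a 7×18 matrix over Z this has rank 6, with invariant factors (1,1,1,1,1,1).

∂_2: C_2 → C_1 acts by ∂[p,q,r] = [q,r] − [p,r] + [p,q]. For instance
  ∂[v_0,v_1,v_3] = [v_1,v_3] − [v_0,v_3] + [v_0,v_1],
  ∂[v_3,v_4,v_6] = [v_4,v_6] − [v_3,v_6] + [v_3,v_4].
The 18×12 boundary matrix has rank 12 and Smith normal form diag(1,1,1,1,1,1,1,1,1,1,1,2).

Now H_k = ker ∂_k / im ∂_{k+1}, so:

  H_2: rank ker ∂_2 − rank ∂_3 = (12 − 12) − 0 = 0, and there is no ∂_3, so H_2 ≅ 0.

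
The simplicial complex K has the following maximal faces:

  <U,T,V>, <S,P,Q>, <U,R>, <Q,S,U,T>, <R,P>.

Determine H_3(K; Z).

H_3 ≅ 0.

Order the vertices as P < Q < R < S < T < U < V. Listing each simplex with vertices in this order, K has dimension 3 with simplices:

  0-simplices (7): P, Q, R, S, T, U, V
  1-simplices (12): PQ, PR, PS, QS, QT, QU, RU, ST, SU, TU, TV, UV
  2-simplices (6): PQS, QST, QSU, QTU, STU, TUV
  3-simplices (1): QSTU

Hence C_0 ≅ Z^7, C_1 ≅ Z^12, C_2 ≅ Z^6, C_3 ≅ Z^1.

The boundary map ∂_1: C_1 → C_0 is given by ∂[p,q] = [q] − [p].
The 7×12 boundary matrix has rank 6 and Smith normal form diag(1,1,1,1,1,1).

∂_2: C_2 → C_1 maps a triangle to the signed sum of its edges. For instance
  ∂QTU = TU − QU + QT,
  ∂TUV = UV − TV + TU.
As a 12×6 matrix over Z this has rank 5, with invariant factors (1,1,1,1,1).

Boundary ∂_3: C_3 → C_2 sends each 3-simplex σ to the alternating sum Σ_i (−1)^i (σ with its i-th vertex removed). For instance
  ∂QSTU = STU − QTU + QSU − QST.
This gives a 6×1 integer matrix of rank 1; reducing to Smith normal form yields diagonal entries (1).

From H_k ≅ ker(∂_k) / im(∂_{k+1}) we obtain:

  H_3: rank ker ∂_3 − rank ∂_4 = (1 − 1) − 0 = 0, and there is no ∂_4, so H_3 ≅ 0.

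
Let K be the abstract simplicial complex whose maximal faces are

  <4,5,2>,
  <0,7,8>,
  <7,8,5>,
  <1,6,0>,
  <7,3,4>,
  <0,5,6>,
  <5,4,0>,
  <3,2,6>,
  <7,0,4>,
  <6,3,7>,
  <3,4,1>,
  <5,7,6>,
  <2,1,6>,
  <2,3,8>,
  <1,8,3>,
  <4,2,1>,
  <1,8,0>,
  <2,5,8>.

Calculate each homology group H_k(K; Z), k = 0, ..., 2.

Fix the vertex order 0 < 1 < 2 < 3 < 4 < 5 < 6 < 7 < 8 and write every simplex with vertices in increasing order. Then dim K = 2 and the simplices of K are:

  0-simplices (9): [0], [1], [2], [3], [4], [5], [6], [7], [8]
  1-simplices (27): (27 of them)
  2-simplices (18): [0,1,6], [0,1,8], [0,4,5], [0,4,7], [0,5,6], [0,7,8], [1,2,4], [1,2,6], [1,3,4], [1,3,8], [2,3,6], [2,3,8], [2,4,5], [2,5,8], [3,4,7], [3,6,7], [5,6,7], [5,7,8]

so the chain groups are C_0 ≅ Z^9, C_1 ≅ Z^27, C_2 ≅ Z^18.

The boundary map ∂_1: C_1 → C_0 maps an edge to its endpoints' difference, ∂[p,q] = q − p. For instance
  ∂[1,6] = [6] − [1].
This gives a 9×27 integer matrix of rank 8; reducing to Smith normal form yields diagonal entries (1,1,1,1,1,1,1,1).

Boundary ∂_2: C_2 → C_1 acts by ∂[p,q,r] = [q,r] − [p,r] + [p,q]. For instance
  ∂[5,6,7] = [6,7] − [5,7] + [5,6],
  ∂[0,5,6] = [5,6] − [0,6] + [0,5].
This gives a 27×18 integer matrix of rank 18; reducing to Smith normal form yields diagonal entries (1,1,1,1,1,1,1,1,1,1,1,1,1,1,1,1,1,2).

Now H_k = ker ∂_k / im ∂_{k+1}, so:

  H_0: rank C_0 − rank ∂_1 = 9 − 8 = 1, and the invariant factors of ∂_1 are all 1, so H_0 = Z.
  H_1: rank ker ∂_1 − rank ∂_2 = (27 − 8) − 18 = 1, and ∂_2 has invariant factor 2 > 1, so H_1 = Z ⊕ Z_2.
  H_2: rank ker ∂_2 − rank ∂_3 = (18 − 18) − 0 = 0, and there is no ∂_3, so H_2 = 0.

H_0 = Z,  H_1 = Z ⊕ Z_2,  H_2 = 0.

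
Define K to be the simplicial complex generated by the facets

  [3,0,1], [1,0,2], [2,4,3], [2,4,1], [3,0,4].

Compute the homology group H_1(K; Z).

H_1 = Z.

We work with the vertex ordering 0 < 1 < 2 < 3 < 4. The simplices of K, each written with vertices in increasing order, are:

  0-simplices (5): [0], [1], [2], [3], [4]
  1-simplices (10): [0,1], [0,2], [0,3], [0,4], [1,2], [1,3], [1,4], [2,3], [2,4], [3,4]
  2-simplices (5): [0,1,2], [0,1,3], [0,3,4], [1,2,4], [2,3,4]

Hence C_0 ≅ Z^5, C_1 ≅ Z^10, C_2 ≅ Z^5.

Boundary ∂_1: C_1 → C_0 maps an edge to its endpoints' difference, ∂[p,q] = q − p. For instance
  ∂[2,4] = [4] − [2].
The resulting 5×10 matrix has rank 4, and its Smith normal form has invariant factors (1,1,1,1).

The boundary map ∂_2: C_2 → C_1 maps a triangle to the signed sum of its edges. For instance
  ∂[0,1,3] = [1,3] − [0,3] + [0,1],
  ∂[2,3,4] = [3,4] − [2,4] + [2,3].
As a 10×5 matrix over Z this has rank 5, with invariant factors (1,1,1,1,1).

From H_k ≅ ker(∂_k) / im(∂_{k+1}) we obtain:

  H_1: rank ker ∂_1 − rank ∂_2 = (10 − 4) − 5 = 1, and the invariant factors of ∂_2 are all 1, so H_1 ≅ Z.

(K is a triangulation of the Möbius band.)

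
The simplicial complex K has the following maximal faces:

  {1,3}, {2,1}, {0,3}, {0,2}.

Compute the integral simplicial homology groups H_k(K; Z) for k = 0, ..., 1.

H_0 = Z,  H_1 = Z.

Take the total order 0 < 1 < 2 < 3 on the vertex set. Then K (dimension 1) consists of the simplices:

  0-simplices (4): [0], [1], [2], [3]
  1-simplices (4): [0,2], [0,3], [1,2], [1,3]

so the chain groups are C_0 ≅ Z^4, C_1 ≅ Z^4.

Boundary ∂_1: C_1 → C_0 maps an edge to its endpoints' difference, ∂[p,q] = q − p.
The 4×4 boundary matrix has rank 3 and Smith normal form diag(1,1,1).

From H_k ≅ ker(∂_k) / im(∂_{k+1}) we obtain:

  H_0: rank C_0 − rank ∂_1 = 4 − 3 = 1, and the invariant factors of ∂_1 are all 1, so H_0 ≅ Z.
  H_1: rank ker ∂_1 − rank ∂_2 = (4 − 3) − 0 = 1, and there is no ∂_2, so H_1 ≅ Z.

As a check, the Euler characteristic is 4 − 4 = 0, which agrees with 1 − 1 = 0.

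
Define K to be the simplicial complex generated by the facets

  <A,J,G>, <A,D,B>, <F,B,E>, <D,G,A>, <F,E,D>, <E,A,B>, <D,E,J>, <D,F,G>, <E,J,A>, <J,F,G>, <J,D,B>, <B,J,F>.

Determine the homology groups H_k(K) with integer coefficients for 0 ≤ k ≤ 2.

Order the vertices as A < B < D < E < F < G < J. Listing each simplex with vertices in this order, K has dimension 2 with simplices:

  0-simplices (7): A, B, D, E, F, G, J
  1-simplices (18): AB, AD, AE, AG, AJ, BD, BE, BF, BJ, DE, DF, DG, DJ, EF, EJ, FG, FJ, GJ
  2-simplices (12): ABD, ABE, ADG, AEJ, AGJ, BDJ, BEF, BFJ, DEF, DEJ, DFG, FGJ

giving chain groups C_0 ≅ Z^7, C_1 ≅ Z^18, C_2 ≅ Z^12.

∂_1: C_1 → C_0 sends each edge [p,q] (with p < q) to q − p. For instance
  ∂BD = D − B.
The 7×18 boundary matrix has rank 6 and Smith normal form diag(1,1,1,1,1,1).

∂_2: C_2 → C_1 acts by ∂[p,q,r] = [q,r] − [p,r] + [p,q]. For instance
  ∂AGJ = GJ − AJ + AG,
  ∂DFG = FG − DG + DF.
As a 18×12 matrix over Z this has rank 12, with invariant factors (1,1,1,1,1,1,1,1,1,1,1,2).

Computing H_k = (kernel of ∂_k) / (image of ∂_{k+1}):

  H_0: rank C_0 − rank ∂_1 = 7 − 6 = 1, and the invariant factors of ∂_1 are all 1, so H_0 ≅ Z.
  H_1: rank ker ∂_1 − rank ∂_2 = (18 − 6) − 12 = 0, and ∂_2 has invariant factor 2 > 1, so H_1 ≅ Z/2Z.
  H_2: rank ker ∂_2 − rank ∂_3 = (12 − 12) − 0 = 0, and there is no ∂_3, so H_2 ≅ 0.

As a check, the Euler characteristic is 7 − 18 + 12 = 1, which agrees with 1 − 0 + 0 = 1.
(K is a triangulation of the real projective plane RP^2.)

H_0 = Z,  H_1 = Z/2Z,  H_2 = 0.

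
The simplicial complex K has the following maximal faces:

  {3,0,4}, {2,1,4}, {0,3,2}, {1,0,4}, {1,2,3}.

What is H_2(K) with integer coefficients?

H_2 ≅ 0.

Fix the vertex order 0 < 1 < 2 < 3 < 4 and write every simplex with vertices in increasing order. Then dim K = 2 and the simplices of K are:

  0-simplices (5): [0], [1], [2], [3], [4]
  1-simplices (10): [0,1], [0,2], [0,3], [0,4], [1,2], [1,3], [1,4], [2,3], [2,4], [3,4]
  2-simplices (5): [0,1,4], [0,2,3], [0,3,4], [1,2,3], [1,2,4]

giving chain groups C_0 ≅ Z^5, C_1 ≅ Z^10, C_2 ≅ Z^5.

Boundary ∂_1: C_1 → C_0 is given by ∂[p,q] = [q] − [p].
As a 5×10 matrix over Z this has rank 4, with invariant factors (1,1,1,1).

Boundary ∂_2: C_2 → C_1 maps a triangle to the signed sum of its edges. For instance
  ∂[1,2,3] = [2,3] − [1,3] + [1,2],
  ∂[0,1,4] = [1,4] − [0,4] + [0,1].
This gives a 10×5 integer matrix of rank 5; reducing to Smith normal form yields diagonal entries (1,1,1,1,1).

Now H_k = ker ∂_k / im ∂_{k+1}, so:

  H_2: rank ker ∂_2 − rank ∂_3 = (5 − 5) − 0 = 0, and there is no ∂_3, so H_2 ≅ 0.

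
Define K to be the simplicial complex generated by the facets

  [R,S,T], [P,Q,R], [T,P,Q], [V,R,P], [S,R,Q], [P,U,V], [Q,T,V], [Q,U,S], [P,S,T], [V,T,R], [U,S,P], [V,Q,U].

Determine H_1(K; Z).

We work with the vertex ordering P < Q < R < S < T < U < V. The simplices of K, each written with vertices in increasing order, are:

  0-simplices (7): P, Q, R, S, T, U, V
  1-simplices (18): PQ, PR, PS, PT, PU, PV, QR, QS, QT, QU, QV, RS, RT, RV, ST, SU, TV, UV
  2-simplices (12): PQR, PQT, PRV, PST, PSU, PUV, QRS, QSU, QTV, QUV, RST, RTV

Hence C_0 ≅ Z^7, C_1 ≅ Z^18, C_2 ≅ Z^12.

Boundary ∂_1: C_1 → C_0 is given by ∂[p,q] = [q] − [p]. For instance
  ∂ST = T − S.
The 7×18 boundary matrix has rank 6 and Smith normal form diag(1,1,1,1,1,1).

The boundary map ∂_2: C_2 → C_1 acts by ∂[p,q,r] = [q,r] − [p,r] + [p,q]. For instance
  ∂PRV = RV − PV + PR,
  ∂RST = ST − RT + RS.
As a 18×12 matrix over Z this has rank 12, with invariant factors (1,1,1,1,1,1,1,1,1,1,1,2).

Computing H_k = (kernel of ∂_k) / (image of ∂_{k+1}):

  H_1: rank ker ∂_1 − rank ∂_2 = (18 − 6) − 12 = 0, and ∂_2 has invariant factor 2 > 1, so H_1 = Z/2.

(K is a triangulation of the real projective plane RP^2.)

H_1 ≅ Z/2.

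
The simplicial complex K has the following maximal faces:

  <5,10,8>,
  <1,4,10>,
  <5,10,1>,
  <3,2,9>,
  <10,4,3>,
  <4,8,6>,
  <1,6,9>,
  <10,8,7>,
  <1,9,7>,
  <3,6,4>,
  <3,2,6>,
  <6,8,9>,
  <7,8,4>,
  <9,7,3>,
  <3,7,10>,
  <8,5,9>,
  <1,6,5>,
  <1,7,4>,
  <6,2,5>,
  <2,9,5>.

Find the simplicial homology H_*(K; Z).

H_0 = Z,  H_1 = Z ⊕ Z/2Z,  H_2 = 0.

Order the vertices as 1 < 2 < 3 < 4 < 5 < 6 < 7 < 8 < 9 < 10. Listing each simplex with vertices in this order, K has dimension 2 with simplices:

  0-simplices (10): [1], [2], [3], [4], [5], [6], [7], [8], [9], [10]
  1-simplices (30): (30 of them)
  2-simplices (20): (20 of them)

so the chain groups are C_0 ≅ Z^10, C_1 ≅ Z^30, C_2 ≅ Z^20.

The boundary map ∂_1: C_1 → C_0 maps an edge to its endpoints' difference, ∂[p,q] = q − p. For instance
  ∂[1,5] = [5] − [1].
The resulting 10×30 matrix has rank 9, and its Smith normal form has invariant factors (1,1,1,1,1,1,1,1,1).

The boundary map ∂_2: C_2 → C_1 acts by ∂[p,q,r] = [q,r] − [p,r] + [p,q]. For instance
  ∂[3,7,10] = [7,10] − [3,10] + [3,7],
  ∂[4,7,8] = [7,8] − [4,8] + [4,7].
This gives a 30×20 integer matrix of rank 20; reducing to Smith normal form yields diagonal entries (1,1,1,1,1,1,1,1,1,1,1,1,1,1,1,1,1,1,1,2).

Computing H_k = (kernel of ∂_k) / (image of ∂_{k+1}):

  H_0: rank C_0 − rank ∂_1 = 10 − 9 = 1, and the invariant factors of ∂_1 are all 1, so H_0 = Z.
  H_1: rank ker ∂_1 − rank ∂_2 = (30 − 9) − 20 = 1, and ∂_2 has invariant factor 2 > 1, so H_1 = Z ⊕ Z/2Z.
  H_2: rank ker ∂_2 − rank ∂_3 = (20 − 20) − 0 = 0, and there is no ∂_3, so H_2 = 0.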